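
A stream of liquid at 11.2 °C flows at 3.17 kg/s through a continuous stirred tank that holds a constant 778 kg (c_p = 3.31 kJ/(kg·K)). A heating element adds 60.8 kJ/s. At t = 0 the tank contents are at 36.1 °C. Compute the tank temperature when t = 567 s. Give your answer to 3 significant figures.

M c_p dT/dt = ṁ c_p (T_in − T) + Q̇.
τ = M/ṁ = 245.43 s; T_ss = T_in + Q̇/(ṁ c_p) = 11.2 + 60.8/(3.17·3.31) = 16.995 °C.
Integrating: T(t) = T_ss + (T₀ − T_ss) e^(−t/τ).
T(567) = 16.995 + (19.105)·e^(−567/245.43) = 16.995 + (19.105)·0.099234 = 18.890 °C.

18.9 °C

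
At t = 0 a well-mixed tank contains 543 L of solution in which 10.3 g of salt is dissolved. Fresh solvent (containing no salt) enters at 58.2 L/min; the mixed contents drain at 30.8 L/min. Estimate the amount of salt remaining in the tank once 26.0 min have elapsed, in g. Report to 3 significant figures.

Let m(t) be the amount of salt. Volume: V(t) = V₀ + (Q_in − Q_out) t = 543 + 27.400 t; V(26.0) = 1255.4 L.
Solute balance: dm/dt = 0 − Q_out C = −Q_out m/V(t).
dm/m = −Q_out dt/(V₀ + 27.400 t); integrating gives ln(m/m₀) = −(Q_out/(Q_in−Q_out)) ln(V/V₀).
m = m₀ (V₀/V)^(Q_out/(Q_in−Q_out)) = 10.3 × (543/1255.4)^(1.1241) = 4.0150 g.

4.02 g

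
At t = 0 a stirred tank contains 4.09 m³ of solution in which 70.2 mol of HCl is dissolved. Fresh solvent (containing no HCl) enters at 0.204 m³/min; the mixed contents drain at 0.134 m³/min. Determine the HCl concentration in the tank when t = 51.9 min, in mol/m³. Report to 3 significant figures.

2.69 mol/m³

Total volume: dV/dt = Q_in − Q_out = 0.070000 m³/min, so V(t) = 4.09 + 0.070000 t and V(51.9) = 7.7230 m³.
No HCl enters, so dm/dt = −Q_out · (m/V).
Separate: dm/m = −Q_out dt/V(t) ⇒ ln(m/m₀) = −(Q_out/(Q_in−Q_out)) ln(V/V₀).
m = m₀ (V₀/V)^(Q_out/(Q_in−Q_out)) = 70.2 × (4.09/7.7230)^(1.9143) = 20.791 mol.
C = m/V = 20.791/7.7230 = 2.6921 mol/m³.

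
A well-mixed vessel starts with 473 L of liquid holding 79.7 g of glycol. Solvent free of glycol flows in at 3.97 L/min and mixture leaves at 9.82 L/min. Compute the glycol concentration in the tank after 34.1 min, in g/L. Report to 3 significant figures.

Let m(t) be the amount of glycol. Volume: V(t) = V₀ + (Q_in − Q_out) t = 473 − 5.8500 t; V(34.1) = 273.51 L.
Solute balance: dm/dt = 0 − Q_out C = −Q_out m/V(t).
Separate: dm/m = −Q_out dt/V(t) ⇒ ln(m/m₀) = −(Q_out/(Q_in−Q_out)) ln(V/V₀).
m = m₀ (V₀/V)^(Q_out/(Q_in−Q_out)) = 79.7 × (473/273.51)^(-1.6786) = 31.779 g.
C = m/V = 31.779/273.51 = 0.11619 g/L.

0.116 g/L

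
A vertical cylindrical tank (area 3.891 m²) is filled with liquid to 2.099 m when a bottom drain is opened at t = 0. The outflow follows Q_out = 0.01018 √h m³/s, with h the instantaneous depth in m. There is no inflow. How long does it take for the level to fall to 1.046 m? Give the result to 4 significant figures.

325.7 s

Mass balance (ρ constant): A dh/dt = −0.01018 √h.
This is separable: 2 d(√h)/dt = −0.01018/A, so √h = √h₀ − (0.01018/(2A)) t.
t = 2A(√h₀ − √h)/0.01018 = 2·3.891·(√2.099 − √1.046)/0.01018
  = 7.78200 × (1.44879 − 1.02274) / 0.01018 = 325.691 s.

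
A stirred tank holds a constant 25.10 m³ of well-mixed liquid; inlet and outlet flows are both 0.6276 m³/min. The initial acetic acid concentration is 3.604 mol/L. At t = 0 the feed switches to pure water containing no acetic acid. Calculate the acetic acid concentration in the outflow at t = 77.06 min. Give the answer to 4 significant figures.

0.5248 mol/L

Transient balance on the dissolved component: V dC/dt = Q(C_in − C).
Time constant τ = V/Q = 25.10/0.6276 = 39.9936 min.
This is linear first-order; C(t) = C_in + (C₀ − C_in) e^(−t/τ).
C(77.06) = 0 + (3.604 − 0)·e^(−77.06/39.9936) = 0 + (3.60400)·0.145612 = 0.524787 mol/L.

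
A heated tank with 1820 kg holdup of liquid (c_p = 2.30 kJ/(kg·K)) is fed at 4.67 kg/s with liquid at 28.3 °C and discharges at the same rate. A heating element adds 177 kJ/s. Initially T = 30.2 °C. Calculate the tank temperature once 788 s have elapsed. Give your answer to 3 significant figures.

M c_p dT/dt = ṁ c_p (T_in − T) + Q̇.
τ = M/ṁ = 389.72 s; T_ss = T_in + Q̇/(ṁ c_p) = 28.3 + 177/(4.67·2.30) = 44.779 °C.
This is linear first-order; T(t) = T_ss + (T₀ − T_ss) e^(−t/τ).
T(788) = 44.779 + (-14.579)·e^(−788/389.72) = 44.779 + (-14.579)·0.13240 = 42.849 °C.

42.8 °C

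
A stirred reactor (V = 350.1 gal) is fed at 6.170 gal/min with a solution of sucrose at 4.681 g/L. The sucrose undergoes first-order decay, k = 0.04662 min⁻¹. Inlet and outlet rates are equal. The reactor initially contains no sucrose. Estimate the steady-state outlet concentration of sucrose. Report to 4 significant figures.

V dC/dt = Q(C_in − C) − k V C.
At steady state: 0 = Q C_in − (Q + kV) C_ss, so C_ss = Q C_in/(Q + kV).
C_ss = 6.170·4.681/(6.170 + 0.04662·350.1) = 28.8818/22.4917 = 1.28411 g/L.

1.284 g/L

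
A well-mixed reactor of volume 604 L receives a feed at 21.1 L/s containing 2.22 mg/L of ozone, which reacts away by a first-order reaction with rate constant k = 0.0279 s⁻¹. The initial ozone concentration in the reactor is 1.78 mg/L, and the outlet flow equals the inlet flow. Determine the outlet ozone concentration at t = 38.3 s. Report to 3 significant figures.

Species balance: V dC/dt = Q C_in − Q C − k V C.
dC/dt = (Q/V) C_in − (Q/V + k) C; effective rate a = Q/V + k = 0.034934 + 0.0279 = 0.062834 s⁻¹.
C_ss = Q C_in/(Q + kV) = 1.2343 mg/L; C(t) = C_ss + (C₀ − C_ss) e^(−a t).
C(38.3) = 1.2343 + (0.54574)·e^(−0.062834·38.3) = 1.2343 + (0.54574)·0.090127 = 1.2834 mg/L.

1.28 mg/L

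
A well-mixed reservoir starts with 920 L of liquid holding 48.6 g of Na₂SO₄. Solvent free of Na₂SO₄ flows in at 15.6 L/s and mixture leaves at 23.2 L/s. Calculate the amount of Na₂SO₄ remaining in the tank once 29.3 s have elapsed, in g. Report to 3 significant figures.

20.9 g

Total volume: dV/dt = Q_in − Q_out = -7.6000 L/s, so V(t) = 920 − 7.6000 t and V(29.3) = 697.32 L.
No Na₂SO₄ enters, so dm/dt = −Q_out · (m/V).
Separate: dm/m = −Q_out dt/V(t) ⇒ ln(m/m₀) = −(Q_out/(Q_in−Q_out)) ln(V/V₀).
m = m₀ (V₀/V)^(Q_out/(Q_in−Q_out)) = 48.6 × (920/697.32)^(-3.0526) = 20.856 g.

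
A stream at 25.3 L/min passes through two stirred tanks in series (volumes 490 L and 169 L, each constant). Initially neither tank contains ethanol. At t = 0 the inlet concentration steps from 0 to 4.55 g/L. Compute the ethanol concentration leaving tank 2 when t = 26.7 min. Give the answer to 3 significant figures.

2.84 g/L

Each tank obeys Vᵢ dCᵢ/dt = Q(Cᵢ₋₁ − Cᵢ), so τᵢ = Vᵢ/Q.
τ₁ = 490/25.3 = 19.368 min; τ₂ = 169/25.3 = 6.6798 min.
Solving the cascade with C₁(0)=C₂(0)=0 gives C₂(t) = C_in[1 − (τ₁ e^(−t/τ₁) − τ₂ e^(−t/τ₂))/(τ₁ − τ₂)].
At t = 26.7: e^(−t/τ₁) = 0.25193, e^(−t/τ₂) = 0.018369.
C₂ = 4.55·[1 − (19.368·0.25193 − 6.6798·0.018369)/(12.688)] = 4.55·0.62510 = 2.8442 g/L.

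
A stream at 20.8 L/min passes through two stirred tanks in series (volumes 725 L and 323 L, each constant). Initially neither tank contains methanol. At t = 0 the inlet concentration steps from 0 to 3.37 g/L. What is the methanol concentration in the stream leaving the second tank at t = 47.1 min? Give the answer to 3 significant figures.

Time constants: τᵢ = Vᵢ/Q for each well-mixed tank.
τ₁ = 725/20.8 = 34.856 min; τ₂ = 323/20.8 = 15.529 min.
Solving the cascade with C₁(0)=C₂(0)=0 gives C₂(t) = C_in[1 − (τ₁ e^(−t/τ₁) − τ₂ e^(−t/τ₂))/(τ₁ − τ₂)].
At t = 47.1: e^(−t/τ₁) = 0.25891, e^(−t/τ₂) = 0.048168.
C₂ = 3.37·[1 − (34.856·0.25891 − 15.529·0.048168)/(19.327)] = 3.37·0.57177 = 1.9269 g/L.

1.93 g/L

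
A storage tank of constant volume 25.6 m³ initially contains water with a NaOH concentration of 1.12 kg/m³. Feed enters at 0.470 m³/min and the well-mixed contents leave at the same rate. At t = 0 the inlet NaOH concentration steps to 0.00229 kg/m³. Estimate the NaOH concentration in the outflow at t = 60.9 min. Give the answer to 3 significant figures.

Species balance on the tank: V dC/dt = Q(C_in − C).
Time constant τ = V/Q = 25.6/0.470 = 54.468 min.
Solution: C(t) = C_in + (C₀ − C_in) e^(−t/τ).
C(60.9) = 0.00229 + (1.12 − 0.00229)·e^(−60.9/54.468) = 0.00229 + (1.1177)·0.32690 = 0.36767 kg/m³.

0.368 kg/m³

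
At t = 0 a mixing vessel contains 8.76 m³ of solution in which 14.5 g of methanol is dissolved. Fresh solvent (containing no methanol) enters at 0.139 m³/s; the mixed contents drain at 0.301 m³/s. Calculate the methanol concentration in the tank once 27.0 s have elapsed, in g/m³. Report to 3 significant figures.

Let m(t) be the amount of methanol. Volume: V(t) = V₀ + (Q_in − Q_out) t = 8.76 − 0.16200 t; V(27.0) = 4.3860 m³.
No methanol enters, so dm/dt = −Q_out · (m/V).
dm/m = −Q_out dt/(V₀ − 0.16200 t); integrating gives ln(m/m₀) = −(Q_out/(Q_in−Q_out)) ln(V/V₀).
m = m₀ (V₀/V)^(Q_out/(Q_in−Q_out)) = 14.5 × (8.76/4.3860)^(-1.8580) = 4.0101 g.
C = m/V = 4.0101/4.3860 = 0.91429 g/m³.

0.914 g/m³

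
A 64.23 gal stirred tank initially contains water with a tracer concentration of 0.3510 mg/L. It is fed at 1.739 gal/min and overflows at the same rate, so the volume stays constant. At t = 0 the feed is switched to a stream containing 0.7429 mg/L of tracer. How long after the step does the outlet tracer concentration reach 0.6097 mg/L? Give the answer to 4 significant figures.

39.86 min

Species balance on the tank: V dC/dt = Q(C_in − C), so τ = V/Q = 36.9350 min.
C(t) = C_in + (C₀ − C_in) e^(−t/τ). Set C = 0.6097 and solve for t:
e^(−t/τ) = (C − C_in)/(C₀ − C_in) = (0.6097 − 0.7429)/(0.3510 − 0.7429) = 0.339883
t = −τ ln(…) = 36.9350 × 1.07915 = 39.8586 min.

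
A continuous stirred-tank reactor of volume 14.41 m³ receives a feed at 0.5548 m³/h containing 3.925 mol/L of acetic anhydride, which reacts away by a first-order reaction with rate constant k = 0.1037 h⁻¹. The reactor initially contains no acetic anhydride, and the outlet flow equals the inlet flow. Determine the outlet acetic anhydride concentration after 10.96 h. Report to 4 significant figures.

Species balance: V dC/dt = Q C_in − Q C − k V C.
This is linear with rate a = Q/V + k = 0.142201 h⁻¹.
C_ss = Q C_in/(Q + kV) = 1.06270 mol/L; C(t) = C_ss + (C₀ − C_ss) e^(−a t).
C(10.96) = 1.06270 + (-1.06270)·e^(−0.142201·10.96) = 1.06270 + (-1.06270)·0.210447 = 0.839056 mol/L.

0.8391 mol/L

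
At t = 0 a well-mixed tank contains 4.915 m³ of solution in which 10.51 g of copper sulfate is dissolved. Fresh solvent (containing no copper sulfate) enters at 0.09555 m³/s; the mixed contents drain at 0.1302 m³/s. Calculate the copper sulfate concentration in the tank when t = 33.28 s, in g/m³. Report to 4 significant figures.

1.023 g/m³

Total volume: dV/dt = Q_in − Q_out = -0.0346500 m³/s, so V(t) = 4.915 − 0.0346500 t and V(33.28) = 3.76185 m³.
Solute balance: dm/dt = 0 − Q_out C = −Q_out m/V(t).
Separate: dm/m = −Q_out dt/V(t) ⇒ ln(m/m₀) = −(Q_out/(Q_in−Q_out)) ln(V/V₀).
m = m₀ (V₀/V)^(Q_out/(Q_in−Q_out)) = 10.51 × (4.915/3.76185)^(-3.75758) = 3.84826 g.
C = m/V = 3.84826/3.76185 = 1.02297 g/m³.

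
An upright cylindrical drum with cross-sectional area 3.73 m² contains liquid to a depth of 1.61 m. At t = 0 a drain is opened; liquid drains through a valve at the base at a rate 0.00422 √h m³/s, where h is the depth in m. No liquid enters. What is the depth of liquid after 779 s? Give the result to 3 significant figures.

With no inflow, A dh/dt = −0.00422 √h.
∫ h^(−1/2) dh = −(0.00422/A) ∫ dt, giving 2√h = 2√h₀ − (0.00422/A) t.
√h = √1.61 − 0.00422·779/(2·3.73) = 1.2689 − 0.44067 = 0.82819.
h = 0.82819² = 0.68590 m.

0.686 m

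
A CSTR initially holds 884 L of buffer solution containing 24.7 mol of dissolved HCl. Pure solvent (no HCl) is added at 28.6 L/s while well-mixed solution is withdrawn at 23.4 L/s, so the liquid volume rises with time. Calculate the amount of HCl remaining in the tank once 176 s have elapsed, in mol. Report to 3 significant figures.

1.01 mol

Let m(t) be the amount of HCl. Volume: V(t) = V₀ + (Q_in − Q_out) t = 884 + 5.2000 t; V(176) = 1799.2 L.
Species balance (pure solvent in): dm/dt = −Q_out · m/V(t).
Separate: dm/m = −Q_out dt/V(t) ⇒ ln(m/m₀) = −(Q_out/(Q_in−Q_out)) ln(V/V₀).
m = m₀ (V₀/V)^(Q_out/(Q_in−Q_out)) = 24.7 × (884/1799.2)^(4.5000) = 1.0090 mol.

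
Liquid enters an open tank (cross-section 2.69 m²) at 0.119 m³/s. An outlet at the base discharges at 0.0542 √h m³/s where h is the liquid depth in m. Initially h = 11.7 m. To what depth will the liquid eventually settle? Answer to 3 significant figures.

Unsteady balance on liquid volume: A dh/dt = Q_in − 0.0542 √h. At steady state dh/dt = 0:
Q_in = 0.0542 √h_ss ⇒ √h_ss = 0.119/0.0542 = 2.1956.
h_ss = 2.1956² = 4.8205 m. (Since h₀ = 11.7 m > h_ss, the level will fall toward this value.)

4.82 m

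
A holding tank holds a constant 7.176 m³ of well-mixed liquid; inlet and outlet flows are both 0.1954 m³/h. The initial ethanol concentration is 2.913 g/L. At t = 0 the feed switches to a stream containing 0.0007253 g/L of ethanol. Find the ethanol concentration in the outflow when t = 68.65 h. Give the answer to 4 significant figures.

0.4499 g/L

Accumulation = in − out for the solute gives V dC/dt = Q(C_in − C).
Time constant τ = V/Q = 7.176/0.1954 = 36.7247 h.
C approaches C_in exponentially: C(t) = C_in + (C₀ − C_in) e^(−t/τ).
C(68.65) = 0.0007253 + (2.913 − 0.0007253)·e^(−68.65/36.7247) = 0.0007253 + (2.91227)·0.154229 = 0.449883 g/L.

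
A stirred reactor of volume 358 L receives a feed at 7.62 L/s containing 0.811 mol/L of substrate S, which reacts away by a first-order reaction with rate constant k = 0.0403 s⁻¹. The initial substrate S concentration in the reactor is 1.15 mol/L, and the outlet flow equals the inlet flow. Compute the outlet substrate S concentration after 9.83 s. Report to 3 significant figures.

V dC/dt = Q(C_in − C) − k V C.
dC/dt = (Q/V) C_in − (Q/V + k) C; effective rate a = Q/V + k = 0.021285 + 0.0403 = 0.061585 s⁻¹.
C_ss = Q C_in/(Q + kV) = 0.28030 mol/L; C(t) = C_ss + (C₀ − C_ss) e^(−a t).
C(9.83) = 0.28030 + (0.86970)·e^(−0.061585·9.83) = 0.28030 + (0.86970)·0.54587 = 0.75504 mol/L.

0.755 mol/L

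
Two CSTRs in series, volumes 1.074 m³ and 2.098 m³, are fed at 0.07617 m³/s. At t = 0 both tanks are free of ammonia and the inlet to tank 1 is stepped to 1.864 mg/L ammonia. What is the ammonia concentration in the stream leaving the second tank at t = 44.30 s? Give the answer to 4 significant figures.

1.184 mg/L

Time constants: τᵢ = Vᵢ/Q for each well-mixed tank.
τ₁ = 1.074/0.07617 = 14.1000 s; τ₂ = 2.098/0.07617 = 27.5437 s.
Tank 1: C₁ = C_in(1 − e^(−t/τ₁)). Tank 2 (τ₁ ≠ τ₂): C₂ = C_in[1 − (τ₁ e^(−t/τ₁) − τ₂ e^(−t/τ₂))/(τ₁ − τ₂)].
At t = 44.30: e^(−t/τ₁) = 0.0432034, e^(−t/τ₂) = 0.200216.
C₂ = 1.864·[1 − (14.1000·0.0432034 − 27.5437·0.200216)/(-13.4436)] = 1.864·0.635104 = 1.18383 mg/L.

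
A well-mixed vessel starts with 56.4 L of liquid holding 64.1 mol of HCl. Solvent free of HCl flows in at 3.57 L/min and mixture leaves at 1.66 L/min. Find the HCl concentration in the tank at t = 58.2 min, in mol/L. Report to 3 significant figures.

0.148 mol/L

Total volume: dV/dt = Q_in − Q_out = 1.9100 L/min, so V(t) = 56.4 + 1.9100 t and V(58.2) = 167.56 L.
Species balance (pure solvent in): dm/dt = −Q_out · m/V(t).
dm/m = −Q_out dt/(V₀ + 1.9100 t); integrating gives ln(m/m₀) = −(Q_out/(Q_in−Q_out)) ln(V/V₀).
m = m₀ (V₀/V)^(Q_out/(Q_in−Q_out)) = 64.1 × (56.4/167.56)^(0.86911) = 24.880 mol.
C = m/V = 24.880/167.56 = 0.14849 mol/L.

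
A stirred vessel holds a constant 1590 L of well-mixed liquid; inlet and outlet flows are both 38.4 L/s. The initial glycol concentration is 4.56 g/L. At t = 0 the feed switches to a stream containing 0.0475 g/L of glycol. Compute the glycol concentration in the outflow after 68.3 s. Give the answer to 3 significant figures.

0.915 g/L

Accumulation = in − out for the solute gives V dC/dt = Q(C_in − C).
Rewrite as dC/dt + C/τ = C_in/τ, τ = V/Q = 41.406 s.
Solution: C(t) = C_in + (C₀ − C_in) e^(−t/τ).
C(68.3) = 0.0475 + (4.56 − 0.0475)·e^(−68.3/41.406) = 0.0475 + (4.5125)·0.19214 = 0.91455 g/L.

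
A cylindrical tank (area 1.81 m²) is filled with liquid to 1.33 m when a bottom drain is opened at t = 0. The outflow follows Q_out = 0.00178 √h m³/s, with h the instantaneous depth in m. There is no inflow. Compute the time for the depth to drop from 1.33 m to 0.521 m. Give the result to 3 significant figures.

A dh/dt = −Q_out = −0.00178 √h.
∫ h^(−1/2) dh = −(0.00178/A) ∫ dt, giving 2√h = 2√h₀ − (0.00178/A) t.
t = 2A(√h₀ − √h)/0.00178 = 2·1.81·(√1.33 − √0.521)/0.00178
  = 3.6200 × (1.1533 − 0.72180) / 0.00178 = 877.45 s.

877 s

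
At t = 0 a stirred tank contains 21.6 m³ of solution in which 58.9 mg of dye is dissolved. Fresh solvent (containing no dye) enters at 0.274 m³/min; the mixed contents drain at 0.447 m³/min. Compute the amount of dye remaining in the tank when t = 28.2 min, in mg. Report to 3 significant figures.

Total volume: dV/dt = Q_in − Q_out = -0.17300 m³/min, so V(t) = 21.6 − 0.17300 t and V(28.2) = 16.721 m³.
No dye enters, so dm/dt = −Q_out · (m/V).
Separate: dm/m = −Q_out dt/V(t) ⇒ ln(m/m₀) = −(Q_out/(Q_in−Q_out)) ln(V/V₀).
m = m₀ (V₀/V)^(Q_out/(Q_in−Q_out)) = 58.9 × (21.6/16.721)^(-2.5838) = 30.398 mg.

30.4 mg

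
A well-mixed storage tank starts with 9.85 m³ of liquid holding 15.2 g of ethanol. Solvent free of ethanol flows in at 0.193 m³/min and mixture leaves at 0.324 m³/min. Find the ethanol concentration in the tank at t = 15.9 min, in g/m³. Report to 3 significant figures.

Let m(t) be the amount of ethanol. Volume: V(t) = V₀ + (Q_in − Q_out) t = 9.85 − 0.13100 t; V(15.9) = 7.7671 m³.
Solute balance: dm/dt = 0 − Q_out C = −Q_out m/V(t).
Separate: dm/m = −Q_out dt/V(t) ⇒ ln(m/m₀) = −(Q_out/(Q_in−Q_out)) ln(V/V₀).
m = m₀ (V₀/V)^(Q_out/(Q_in−Q_out)) = 15.2 × (9.85/7.7671)^(-2.4733) = 8.4461 g.
C = m/V = 8.4461/7.7671 = 1.0874 g/m³.

1.09 g/m³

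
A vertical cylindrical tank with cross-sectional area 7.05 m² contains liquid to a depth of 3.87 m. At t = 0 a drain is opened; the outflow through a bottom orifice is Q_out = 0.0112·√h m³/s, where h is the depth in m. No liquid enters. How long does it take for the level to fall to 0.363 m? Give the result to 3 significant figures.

A dh/dt = −Q_out = −0.0112 √h.
This is separable: 2 d(√h)/dt = −0.0112/A, so √h = √h₀ − (0.0112/(2A)) t.
t = 2A(√h₀ − √h)/0.0112 = 2·7.05·(√3.87 − √0.363)/0.0112
  = 14.100 × (1.9672 − 0.60249) / 0.0112 = 1718.1 s.

1720 s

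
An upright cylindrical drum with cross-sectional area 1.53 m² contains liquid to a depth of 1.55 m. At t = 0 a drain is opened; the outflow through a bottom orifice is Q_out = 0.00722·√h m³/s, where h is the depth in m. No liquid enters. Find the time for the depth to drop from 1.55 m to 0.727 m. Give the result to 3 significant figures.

166 s

Mass balance (ρ constant): A dh/dt = −0.00722 √h.
∫ h^(−1/2) dh = −(0.00722/A) ∫ dt, giving 2√h = 2√h₀ − (0.00722/A) t.
t = 2A(√h₀ − √h)/0.00722 = 2·1.53·(√1.55 − √0.727)/0.00722
  = 3.0600 × (1.2450 − 0.85264) / 0.00722 = 166.29 s.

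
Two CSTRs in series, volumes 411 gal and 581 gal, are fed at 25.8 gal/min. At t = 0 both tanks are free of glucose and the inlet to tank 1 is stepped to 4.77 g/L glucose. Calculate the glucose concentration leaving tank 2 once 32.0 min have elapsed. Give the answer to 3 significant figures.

2.38 g/L

Time constants: τᵢ = Vᵢ/Q for each well-mixed tank.
τ₁ = 411/25.8 = 15.930 min; τ₂ = 581/25.8 = 22.519 min.
Solving the cascade with C₁(0)=C₂(0)=0 gives C₂(t) = C_in[1 − (τ₁ e^(−t/τ₁) − τ₂ e^(−t/τ₂))/(τ₁ − τ₂)].
At t = 32.0: e^(−t/τ₁) = 0.13416, e^(−t/τ₂) = 0.24147.
C₂ = 4.77·[1 − (15.930·0.13416 − 22.519·0.24147)/(-6.5891)] = 4.77·0.49907 = 2.3806 g/L.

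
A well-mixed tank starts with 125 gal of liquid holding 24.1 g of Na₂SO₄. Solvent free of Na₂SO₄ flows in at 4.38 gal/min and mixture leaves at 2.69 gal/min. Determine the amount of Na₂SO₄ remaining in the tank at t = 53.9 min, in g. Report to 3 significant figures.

10.1 g

Total volume: dV/dt = Q_in − Q_out = 1.6900 gal/min, so V(t) = 125 + 1.6900 t and V(53.9) = 216.09 gal.
Species balance (pure solvent in): dm/dt = −Q_out · m/V(t).
dm/m = −Q_out dt/(V₀ + 1.6900 t); integrating gives ln(m/m₀) = −(Q_out/(Q_in−Q_out)) ln(V/V₀).
m = m₀ (V₀/V)^(Q_out/(Q_in−Q_out)) = 24.1 × (125/216.09)^(1.5917) = 10.084 g.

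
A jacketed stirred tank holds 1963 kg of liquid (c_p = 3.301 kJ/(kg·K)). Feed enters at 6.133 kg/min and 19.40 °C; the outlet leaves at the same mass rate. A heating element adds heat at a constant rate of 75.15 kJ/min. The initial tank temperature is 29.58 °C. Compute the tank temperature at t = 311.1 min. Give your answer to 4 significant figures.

M c_p dT/dt = ṁ c_p (T_in − T) + Q̇.
Rearrange: dT/dt = (T_ss − T)/τ with τ = M/ṁ = 320.072 min and T_ss = T_in + Q̇/(ṁ c_p) = 23.1120 °C.
Solution: T(t) = T_ss + (T₀ − T_ss) e^(−t/τ).
T(311.1) = 23.1120 + (6.46798)·e^(−311.1/320.072) = 23.1120 + (6.46798)·0.378337 = 25.5591 °C.

25.56 °C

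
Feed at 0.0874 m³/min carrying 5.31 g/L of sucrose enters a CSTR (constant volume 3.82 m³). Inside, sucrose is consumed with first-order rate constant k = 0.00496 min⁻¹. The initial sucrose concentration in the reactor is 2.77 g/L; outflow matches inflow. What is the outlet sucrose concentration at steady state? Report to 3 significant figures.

4.36 g/L

Species balance: V dC/dt = Q C_in − Q C − k V C.
At steady state: 0 = Q C_in − (Q + kV) C_ss, so C_ss = Q C_in/(Q + kV).
C_ss = 0.0874·5.31/(0.0874 + 0.00496·3.82) = 0.46409/0.10635 = 4.3640 g/L.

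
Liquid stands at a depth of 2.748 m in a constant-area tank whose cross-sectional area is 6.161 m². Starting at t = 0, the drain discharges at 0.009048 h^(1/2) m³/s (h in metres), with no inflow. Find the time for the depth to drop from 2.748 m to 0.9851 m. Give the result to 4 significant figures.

905.9 s

With no inflow, A dh/dt = −0.009048 √h.
Separate and integrate: 2(√h − √h₀) = −(0.009048/A) t.
t = 2A(√h₀ − √h)/0.009048 = 2·6.161·(√2.748 − √0.9851)/0.009048
  = 12.3220 × (1.65771 − 0.992522) / 0.009048 = 905.884 s.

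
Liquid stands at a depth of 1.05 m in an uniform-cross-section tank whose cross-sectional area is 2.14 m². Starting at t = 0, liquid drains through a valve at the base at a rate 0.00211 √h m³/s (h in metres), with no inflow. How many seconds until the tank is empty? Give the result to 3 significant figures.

2080 s

With no inflow, A dh/dt = −0.00211 √h.
∫ h^(−1/2) dh = −(0.00211/A) ∫ dt, giving 2√h = 2√h₀ − (0.00211/A) t.
Tank is empty when √h = 0: t_empty = 2A√h₀/0.00211.
t_empty = 2·2.14·√1.05/0.00211 = 4.2800·1.0247/0.00211 = 2078.5 s.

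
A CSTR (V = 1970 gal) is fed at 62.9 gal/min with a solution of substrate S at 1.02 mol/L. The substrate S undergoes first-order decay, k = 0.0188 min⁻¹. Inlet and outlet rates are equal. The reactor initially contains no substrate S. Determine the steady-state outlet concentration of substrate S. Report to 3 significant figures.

V dC/dt = Q(C_in − C) − k V C.
Steady state (dC/dt = 0): C_ss = Q C_in/(Q + kV) = C_in/(1 + kV/Q).
C_ss = 62.9·1.02/(62.9 + 0.0188·1970) = 64.158/99.936 = 0.64199 mol/L.

0.642 mol/L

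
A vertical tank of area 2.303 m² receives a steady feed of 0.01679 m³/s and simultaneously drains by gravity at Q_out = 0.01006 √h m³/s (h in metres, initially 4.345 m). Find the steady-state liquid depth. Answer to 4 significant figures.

Unsteady balance on liquid volume: A dh/dt = Q_in − 0.01006 √h. At steady state dh/dt = 0:
Q_in = 0.01006 √h_ss ⇒ √h_ss = 0.01679/0.01006 = 1.66899.
h_ss = 1.66899² = 2.78551 m. (Since h₀ = 4.345 m > h_ss, the level will fall toward this value.)

2.786 m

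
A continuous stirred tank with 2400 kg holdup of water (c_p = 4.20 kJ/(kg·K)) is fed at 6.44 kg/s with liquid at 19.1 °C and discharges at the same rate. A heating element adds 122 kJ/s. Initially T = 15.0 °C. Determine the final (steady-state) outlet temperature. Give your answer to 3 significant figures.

Energy balance: M c_p dT/dt = ṁ c_p (T_in − T) + 122.
At steady state dT/dt = 0 ⇒ T_ss = T_in + Q̇/(ṁ c_p) = 19.1 + 122/(6.44·4.20) = 23.610 °C.

23.6 °C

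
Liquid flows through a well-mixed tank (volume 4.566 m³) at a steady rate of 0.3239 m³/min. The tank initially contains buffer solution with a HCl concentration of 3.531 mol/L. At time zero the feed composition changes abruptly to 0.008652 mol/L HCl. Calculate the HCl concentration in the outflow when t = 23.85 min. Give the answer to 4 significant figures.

Unsteady species balance (constant V, well mixed): V dC/dt = Q(C_in − C).
So dC/dt = (C_in − C)/τ with τ = V/Q = 4.566/0.3239 = 14.0969 min.
This is linear first-order; C(t) = C_in + (C₀ − C_in) e^(−t/τ).
C(23.85) = 0.008652 + (3.531 − 0.008652)·e^(−23.85/14.0969) = 0.008652 + (3.52235)·0.184177 = 0.657389 mol/L.

0.6574 mol/L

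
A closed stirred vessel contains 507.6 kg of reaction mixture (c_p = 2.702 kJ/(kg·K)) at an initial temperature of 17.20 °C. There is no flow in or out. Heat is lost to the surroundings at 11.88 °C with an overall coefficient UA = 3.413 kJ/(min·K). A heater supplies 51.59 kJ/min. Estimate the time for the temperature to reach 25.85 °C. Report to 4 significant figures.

Heat balance on the well-mixed liquid: M c_p dT/dt = −UA(T − T_amb) + Q̇.
τ = M c_p/UA = 401.856 min; T_ss = T_amb + Q̇/UA = 11.88 + 51.59/3.413 = 26.9957 °C.
T(t) = T_ss + (T₀ − T_ss)e^(−t/τ); set T = 25.85:
t = −τ ln[(T − T_ss)/(T₀ − T_ss)] = −401.856 · ln(0.116963) = 862.344 min.

862.3 min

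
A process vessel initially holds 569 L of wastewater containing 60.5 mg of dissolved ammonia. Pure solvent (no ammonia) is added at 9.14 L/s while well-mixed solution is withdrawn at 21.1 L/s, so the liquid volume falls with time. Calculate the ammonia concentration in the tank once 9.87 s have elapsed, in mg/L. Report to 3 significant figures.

Total volume: dV/dt = Q_in − Q_out = -11.960 L/s, so V(t) = 569 − 11.960 t and V(9.87) = 450.95 L.
Species balance (pure solvent in): dm/dt = −Q_out · m/V(t).
dm/m = −Q_out dt/(V₀ − 11.960 t); integrating gives ln(m/m₀) = −(Q_out/(Q_in−Q_out)) ln(V/V₀).
m = m₀ (V₀/V)^(Q_out/(Q_in−Q_out)) = 60.5 × (569/450.95)^(-1.7642) = 40.143 mg.
C = m/V = 40.143/450.95 = 0.089017 mg/L.

0.0890 mg/L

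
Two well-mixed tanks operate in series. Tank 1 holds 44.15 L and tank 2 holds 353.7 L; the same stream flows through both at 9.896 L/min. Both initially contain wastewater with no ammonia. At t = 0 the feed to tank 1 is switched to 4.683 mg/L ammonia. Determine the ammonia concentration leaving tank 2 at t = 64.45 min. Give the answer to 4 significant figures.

Each tank obeys Vᵢ dCᵢ/dt = Q(Cᵢ₋₁ − Cᵢ), so τᵢ = Vᵢ/Q.
τ₁ = 44.15/9.896 = 4.46140 min; τ₂ = 353.7/9.896 = 35.7417 min.
Solving the cascade with C₁(0)=C₂(0)=0 gives C₂(t) = C_in[1 − (τ₁ e^(−t/τ₁) − τ₂ e^(−t/τ₂))/(τ₁ − τ₂)].
At t = 64.45: e^(−t/τ₁) = 5.32255e-07, e^(−t/τ₂) = 0.164768.
C₂ = 4.683·[1 − (4.46140·5.32255e-07 − 35.7417·0.164768)/(-31.2803)] = 4.683·0.811731 = 3.80134 mg/L.

3.801 mg/L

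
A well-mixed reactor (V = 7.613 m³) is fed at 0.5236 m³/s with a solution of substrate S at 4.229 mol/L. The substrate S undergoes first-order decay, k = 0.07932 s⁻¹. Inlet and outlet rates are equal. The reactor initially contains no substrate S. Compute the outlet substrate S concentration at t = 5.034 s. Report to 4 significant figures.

Accumulation = in − out − consumed: V dC/dt = Q C_in − Q C − k V C.
dC/dt = (Q/V) C_in − (Q/V + k) C; effective rate a = Q/V + k = 0.0687771 + 0.07932 = 0.148097 s⁻¹.
C_ss = Q C_in/(Q + kV) = 1.96397 mol/L; C(t) = C_ss + (C₀ − C_ss) e^(−a t).
C(5.034) = 1.96397 + (-1.96397)·e^(−0.148097·5.034) = 1.96397 + (-1.96397)·0.474487 = 1.03209 mol/L.

1.032 mol/L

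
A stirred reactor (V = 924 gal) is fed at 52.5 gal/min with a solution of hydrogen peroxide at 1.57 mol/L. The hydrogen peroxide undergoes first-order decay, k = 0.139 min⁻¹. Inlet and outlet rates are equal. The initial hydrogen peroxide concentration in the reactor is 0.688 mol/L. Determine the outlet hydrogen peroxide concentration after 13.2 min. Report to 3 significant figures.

0.473 mol/L

V dC/dt = Q(C_in − C) − k V C.
dC/dt = (Q/V) C_in − (Q/V + k) C; effective rate a = Q/V + k = 0.056818 + 0.139 = 0.19582 min⁻¹.
C_ss = Q C_in/(Q + kV) = 0.45555 mol/L; C(t) = C_ss + (C₀ − C_ss) e^(−a t).
C(13.2) = 0.45555 + (0.23245)·e^(−0.19582·13.2) = 0.45555 + (0.23245)·0.075411 = 0.47308 mol/L.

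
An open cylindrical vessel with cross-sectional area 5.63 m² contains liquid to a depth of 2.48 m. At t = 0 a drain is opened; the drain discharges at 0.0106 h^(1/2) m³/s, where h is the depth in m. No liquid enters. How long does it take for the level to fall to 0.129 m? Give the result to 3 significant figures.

A dh/dt = −Q_out = −0.0106 √h.
∫ h^(−1/2) dh = −(0.0106/A) ∫ dt, giving 2√h = 2√h₀ − (0.0106/A) t.
t = 2A(√h₀ − √h)/0.0106 = 2·5.63·(√2.48 − √0.129)/0.0106
  = 11.260 × (1.5748 − 0.35917) / 0.0106 = 1291.3 s.

1290 s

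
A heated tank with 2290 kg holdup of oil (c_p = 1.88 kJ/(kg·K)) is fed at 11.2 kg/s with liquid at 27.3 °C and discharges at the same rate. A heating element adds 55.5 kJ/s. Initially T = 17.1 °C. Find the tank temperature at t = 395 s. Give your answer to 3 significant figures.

M c_p dT/dt = ṁ c_p (T_in − T) + Q̇.
Rearrange: dT/dt = (T_ss − T)/τ with τ = M/ṁ = 204.46 s and T_ss = T_in + Q̇/(ṁ c_p) = 29.936 °C.
Solution: T(t) = T_ss + (T₀ − T_ss) e^(−t/τ).
T(395) = 29.936 + (-12.836)·e^(−395/204.46) = 29.936 + (-12.836)·0.14488 = 28.076 °C.

28.1 °C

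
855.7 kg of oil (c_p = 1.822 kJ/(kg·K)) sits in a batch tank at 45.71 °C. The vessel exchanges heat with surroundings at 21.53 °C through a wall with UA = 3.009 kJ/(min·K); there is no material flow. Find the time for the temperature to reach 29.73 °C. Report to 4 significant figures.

Unsteady energy balance on the tank contents: M c_p dT/dt = −UA(T − T_amb).
τ = M c_p/UA = 518.141 min; T_ss = T_amb = 21.5300 °C.
T(t) = T_ss + (T₀ − T_ss)e^(−t/τ); set T = 29.73:
t = −τ ln[(T − T_ss)/(T₀ − T_ss)] = −518.141 · ln(0.339123) = 560.313 min.

560.3 min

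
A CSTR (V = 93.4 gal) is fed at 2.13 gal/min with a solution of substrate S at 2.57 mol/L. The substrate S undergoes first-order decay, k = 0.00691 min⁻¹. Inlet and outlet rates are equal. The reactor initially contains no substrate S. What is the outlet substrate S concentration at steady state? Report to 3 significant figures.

1.97 mol/L

Accumulation = in − out − consumed: V dC/dt = Q C_in − Q C − k V C.
At steady state: 0 = Q C_in − (Q + kV) C_ss, so C_ss = Q C_in/(Q + kV).
C_ss = 2.13·2.57/(2.13 + 0.00691·93.4) = 5.4741/2.7754 = 1.9724 mol/L.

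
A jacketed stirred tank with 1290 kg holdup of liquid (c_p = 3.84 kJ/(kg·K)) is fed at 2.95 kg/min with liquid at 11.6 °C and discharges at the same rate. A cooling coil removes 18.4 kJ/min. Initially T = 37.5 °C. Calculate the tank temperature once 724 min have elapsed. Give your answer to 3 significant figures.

15.2 °C

M c_p dT/dt = ṁ c_p (T_in − T) − Q̇.
τ = M/ṁ = 437.29 min; T_ss = T_in − Q̇/(ṁ c_p) = 11.6 − 18.4/(2.95·3.84) = 9.9757 °C.
This is linear first-order; T(t) = T_ss + (T₀ − T_ss) e^(−t/τ).
T(724) = 9.9757 + (27.524)·e^(−724/437.29) = 9.9757 + (27.524)·0.19097 = 15.232 °C.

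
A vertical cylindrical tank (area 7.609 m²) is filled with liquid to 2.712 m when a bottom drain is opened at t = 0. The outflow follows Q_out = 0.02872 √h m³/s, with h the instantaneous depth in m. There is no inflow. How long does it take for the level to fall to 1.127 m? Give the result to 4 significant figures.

A dh/dt = −Q_out = −0.02872 √h.
This is separable: 2 d(√h)/dt = −0.02872/A, so √h = √h₀ − (0.02872/(2A)) t.
t = 2A(√h₀ − √h)/0.02872 = 2·7.609·(√2.712 − √1.127)/0.02872
  = 15.2180 × (1.64682 − 1.06160) / 0.02872 = 310.089 s.

310.1 s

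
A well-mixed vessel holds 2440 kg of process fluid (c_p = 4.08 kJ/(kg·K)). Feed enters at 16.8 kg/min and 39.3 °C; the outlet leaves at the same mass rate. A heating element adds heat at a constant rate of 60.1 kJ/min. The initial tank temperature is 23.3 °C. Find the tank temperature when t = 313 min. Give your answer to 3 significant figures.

38.2 °C

Heat balance on the well-mixed liquid: M c_p dT/dt = ṁ c_p (T_in − T) + 60.1.
τ = M/ṁ = 145.24 min; T_ss = T_in + Q̇/(ṁ c_p) = 39.3 + 60.1/(16.8·4.08) = 40.177 °C.
Integrating: T(t) = T_ss + (T₀ − T_ss) e^(−t/τ).
T(313) = 40.177 + (-16.877)·e^(−313/145.24) = 40.177 + (-16.877)·0.11589 = 38.221 °C.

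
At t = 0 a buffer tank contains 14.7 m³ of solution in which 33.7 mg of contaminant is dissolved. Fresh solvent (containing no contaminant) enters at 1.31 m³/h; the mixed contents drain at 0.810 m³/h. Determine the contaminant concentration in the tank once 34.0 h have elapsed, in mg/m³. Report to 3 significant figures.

Total volume: dV/dt = Q_in − Q_out = 0.50000 m³/h, so V(t) = 14.7 + 0.50000 t and V(34.0) = 31.700 m³.
Solute balance: dm/dt = 0 − Q_out C = −Q_out m/V(t).
dm/m = −Q_out dt/(V₀ + 0.50000 t); integrating gives ln(m/m₀) = −(Q_out/(Q_in−Q_out)) ln(V/V₀).
m = m₀ (V₀/V)^(Q_out/(Q_in−Q_out)) = 33.7 × (14.7/31.700)^(1.6200) = 9.7044 mg.
C = m/V = 9.7044/31.700 = 0.30613 mg/m³.

0.306 mg/m³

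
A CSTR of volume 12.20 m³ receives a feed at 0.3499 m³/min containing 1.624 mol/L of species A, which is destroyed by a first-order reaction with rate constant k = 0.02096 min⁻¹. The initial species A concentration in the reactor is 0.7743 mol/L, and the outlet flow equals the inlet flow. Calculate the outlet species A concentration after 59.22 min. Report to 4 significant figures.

V dC/dt = Q(C_in − C) − k V C.
This is linear with rate a = Q/V + k = 0.0496403 min⁻¹.
C_ss = Q C_in/(Q + kV) = 0.938287 mol/L; C(t) = C_ss + (C₀ − C_ss) e^(−a t).
C(59.22) = 0.938287 + (-0.163987)·e^(−0.0496403·59.22) = 0.938287 + (-0.163987)·0.0528816 = 0.929615 mol/L.

0.9296 mol/L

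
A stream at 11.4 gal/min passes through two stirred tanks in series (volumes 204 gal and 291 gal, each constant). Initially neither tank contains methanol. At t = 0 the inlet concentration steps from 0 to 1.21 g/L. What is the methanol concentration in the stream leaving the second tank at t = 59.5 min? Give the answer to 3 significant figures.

0.919 g/L

Species balance on tank i: dCᵢ/dt = (Cᵢ₋₁ − Cᵢ)/τᵢ with τᵢ = Vᵢ/Q.
τ₁ = 204/11.4 = 17.895 min; τ₂ = 291/11.4 = 25.526 min.
Tank 1: C₁ = C_in(1 − e^(−t/τ₁)). Tank 2 (τ₁ ≠ τ₂): C₂ = C_in[1 − (τ₁ e^(−t/τ₁) − τ₂ e^(−t/τ₂))/(τ₁ − τ₂)].
At t = 59.5: e^(−t/τ₁) = 0.035973, e^(−t/τ₂) = 0.097206.
C₂ = 1.21·[1 − (17.895·0.035973 − 25.526·0.097206)/(-7.6316)] = 1.21·0.75921 = 0.91865 g/L.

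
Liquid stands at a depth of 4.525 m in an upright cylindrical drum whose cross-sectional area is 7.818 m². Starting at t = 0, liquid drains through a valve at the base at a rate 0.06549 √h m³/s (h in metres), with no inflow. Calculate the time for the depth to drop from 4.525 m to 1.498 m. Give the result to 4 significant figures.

Volume balance on the tank: A dh/dt = −0.06549 √h.
Separate and integrate: 2(√h − √h₀) = −(0.06549/A) t.
t = 2A(√h₀ − √h)/0.06549 = 2·7.818·(√4.525 − √1.498)/0.06549
  = 15.6360 × (2.12720 − 1.22393) / 0.06549 = 215.661 s.

215.7 s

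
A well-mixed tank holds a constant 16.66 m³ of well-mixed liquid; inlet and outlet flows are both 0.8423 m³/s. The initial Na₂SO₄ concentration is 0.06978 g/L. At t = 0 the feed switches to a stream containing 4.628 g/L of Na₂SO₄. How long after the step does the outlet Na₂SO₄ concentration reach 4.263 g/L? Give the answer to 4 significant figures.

49.94 s

Species balance: V dC/dt = Q(C_in − C) ⇒ τ = V/Q = 19.7792 s.
C(t) = C_in + (C₀ − C_in) e^(−t/τ). Set C = 4.263 and solve for t:
e^(−t/τ) = (C − C_in)/(C₀ − C_in) = (4.263 − 4.628)/(0.06978 − 4.628) = 0.0800751
t = −τ ln(…) = 19.7792 × 2.52479 = 49.9383 s.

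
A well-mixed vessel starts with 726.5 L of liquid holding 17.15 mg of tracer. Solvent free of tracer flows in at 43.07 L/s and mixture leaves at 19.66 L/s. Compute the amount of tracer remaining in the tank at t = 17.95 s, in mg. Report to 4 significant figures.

11.69 mg

Total volume: dV/dt = Q_in − Q_out = 23.4100 L/s, so V(t) = 726.5 + 23.4100 t and V(17.95) = 1146.71 L.
Species balance (pure solvent in): dm/dt = −Q_out · m/V(t).
dm/m = −Q_out dt/(V₀ + 23.4100 t); integrating gives ln(m/m₀) = −(Q_out/(Q_in−Q_out)) ln(V/V₀).
m = m₀ (V₀/V)^(Q_out/(Q_in−Q_out)) = 17.15 × (726.5/1146.71)^(0.839812) = 11.6896 mg.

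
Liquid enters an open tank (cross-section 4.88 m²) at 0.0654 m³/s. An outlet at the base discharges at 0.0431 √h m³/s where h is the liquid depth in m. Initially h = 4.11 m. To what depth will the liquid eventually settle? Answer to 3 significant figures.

A dh/dt = Q_in − 0.0431 √h. Steady state requires inflow = outflow:
Q_in = 0.0431 √h_ss ⇒ √h_ss = 0.0654/0.0431 = 1.5174.
h_ss = 1.5174² = 2.3025 m. (Since h₀ = 4.11 m > h_ss, the level will fall toward this value.)

2.30 m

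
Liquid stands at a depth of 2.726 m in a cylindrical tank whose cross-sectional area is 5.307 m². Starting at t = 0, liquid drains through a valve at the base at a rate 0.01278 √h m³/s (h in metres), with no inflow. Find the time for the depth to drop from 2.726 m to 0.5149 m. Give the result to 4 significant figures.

With no inflow, A dh/dt = −0.01278 √h.
Separate and integrate: 2(√h − √h₀) = −(0.01278/A) t.
t = 2A(√h₀ − √h)/0.01278 = 2·5.307·(√2.726 − √0.5149)/0.01278
  = 10.6140 × (1.65106 − 0.717565) / 0.01278 = 775.283 s.

775.3 s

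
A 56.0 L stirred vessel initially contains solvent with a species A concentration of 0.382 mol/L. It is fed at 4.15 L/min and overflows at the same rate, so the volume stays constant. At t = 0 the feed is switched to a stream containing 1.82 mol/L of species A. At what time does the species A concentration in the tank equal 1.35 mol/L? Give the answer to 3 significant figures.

Transient balance on the dissolved component: V dC/dt = Q(C_in − C), so τ = V/Q = 13.494 min.
C(t) = C_in + (C₀ − C_in) e^(−t/τ). Set C = 1.35 and solve for t:
e^(−t/τ) = (C − C_in)/(C₀ − C_in) = (1.35 − 1.82)/(0.382 − 1.82) = 0.32684
t = −τ ln(…) = 13.494 × 1.1183 = 15.090 min.

15.1 min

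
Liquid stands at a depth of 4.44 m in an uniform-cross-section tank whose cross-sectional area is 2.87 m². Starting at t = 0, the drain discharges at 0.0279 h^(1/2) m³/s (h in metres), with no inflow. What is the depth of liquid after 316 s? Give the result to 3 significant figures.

A dh/dt = −Q_out = −0.0279 √h.
∫ h^(−1/2) dh = −(0.0279/A) ∫ dt, giving 2√h = 2√h₀ − (0.0279/A) t.
√h = √4.44 − 0.0279·316/(2·2.87) = 2.1071 − 1.5360 = 0.57117.
h = 0.57117² = 0.32624 m.

0.326 m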